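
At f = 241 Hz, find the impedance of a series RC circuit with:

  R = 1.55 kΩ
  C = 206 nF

Step 1 — Angular frequency: ω = 2π·f = 2π·241 = 1514 rad/s.
Step 2 — Component impedances:
  R: Z = R = 1550 Ω
  C: Z = 1/(jωC) = -j/(ω·C) = 0 - j3206 Ω
Step 3 — Series combination: Z_total = R + C = 1550 - j3206 Ω = 3561∠-64.2° Ω.

Z = 1550 - j3206 Ω = 3561∠-64.2° Ω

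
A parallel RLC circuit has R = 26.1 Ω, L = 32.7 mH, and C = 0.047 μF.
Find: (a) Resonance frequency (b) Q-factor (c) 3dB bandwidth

Step 1 — Resonance: ω₀ = 1/√(LC) = 1/√(0.0327·4.7e-08) = 2.551e+04 rad/s.
Step 2 — f₀ = ω₀/(2π) = 4060 Hz.
Step 3 — Parallel Q: Q = R/(ω₀L) = 26.1/(2.551e+04·0.0327) = 0.03129.
Step 4 — Bandwidth: Δω = ω₀/Q = 8.152e+05 rad/s; BW = Δω/(2π) = 1.297e+05 Hz.

(a) f₀ = 4060 Hz  (b) Q = 0.03129  (c) BW = 1.297e+05 Hz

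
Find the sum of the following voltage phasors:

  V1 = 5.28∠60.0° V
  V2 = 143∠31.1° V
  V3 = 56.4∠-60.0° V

Step 1 — Convert each phasor to rectangular form:
  V1 = 5.28·(cos(60.0°) + j·sin(60.0°)) = 2.64 + j4.573 V
  V2 = 143·(cos(31.1°) + j·sin(31.1°)) = 122.4 + j73.86 V
  V3 = 56.4·(cos(-60.0°) + j·sin(-60.0°)) = 28.2 - j48.84 V
Step 2 — Sum components: V_total = 153.3 + j29.59 V.
Step 3 — Convert to polar: |V_total| = 156.1 V, ∠V_total = 10.9°.

V_total = 156.1∠10.9° V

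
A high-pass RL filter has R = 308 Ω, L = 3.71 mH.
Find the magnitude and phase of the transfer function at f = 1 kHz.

Step 1 — Angular frequency: ω = 2π·1000 = 6283 rad/s.
Step 2 — Transfer function: H(jω) = jωL/(R + jωL).
Step 3 — Numerator jωL = j·23.31; denominator R + jωL = 308 + j23.31.
Step 4 — H = 0.005695 + j0.07525.
Step 5 — Magnitude: |H| = 0.07547 (-22.4 dB); phase: φ = 85.7°.

|H| = 0.07547 (-22.4 dB), φ = 85.7°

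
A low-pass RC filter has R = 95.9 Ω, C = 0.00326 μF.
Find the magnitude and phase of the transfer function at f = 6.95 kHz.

Step 1 — Angular frequency: ω = 2π·6950 = 4.367e+04 rad/s.
Step 2 — Transfer function: H(jω) = 1/(1 + jωRC).
Step 3 — Denominator: 1 + jωRC = 1 + j·4.367e+04·95.9·3.26e-09 = 1 + j0.01365.
Step 4 — H = 0.9998 - j0.01365.
Step 5 — Magnitude: |H| = 0.9999 (-0.0 dB); phase: φ = -0.8°.

|H| = 0.9999 (-0.0 dB), φ = -0.8°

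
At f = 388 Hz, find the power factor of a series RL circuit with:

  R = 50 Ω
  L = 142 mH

Step 1 — Angular frequency: ω = 2π·f = 2π·388 = 2438 rad/s.
Step 2 — Component impedances:
  R: Z = R = 50 Ω
  L: Z = jωL = j·2438·0.142 = 0 + j346.2 Ω
Step 3 — Series combination: Z_total = R + L = 50 + j346.2 Ω = 349.8∠81.8° Ω.
Step 4 — Power factor: PF = cos(φ) = Re(Z)/|Z| = 50/349.77 = 0.143.
Step 5 — Type: Im(Z) = 346.2 ⇒ lagging (phase φ = 81.8°).

PF = 0.143 (lagging, φ = 81.8°)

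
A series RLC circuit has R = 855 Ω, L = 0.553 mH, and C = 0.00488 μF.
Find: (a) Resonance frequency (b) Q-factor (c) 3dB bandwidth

Step 1 — Resonance: ω₀ = 1/√(LC) = 1/√(0.000553·4.88e-09) = 6.087e+05 rad/s.
Step 2 — f₀ = ω₀/(2π) = 9.688e+04 Hz.
Step 3 — Series Q: Q = ω₀L/R = 6.087e+05·0.000553/855 = 0.3937.
Step 4 — Bandwidth: Δω = ω₀/Q = 1.546e+06 rad/s; BW = Δω/(2π) = 2.461e+05 Hz.

(a) f₀ = 9.688e+04 Hz  (b) Q = 0.3937  (c) BW = 2.461e+05 Hz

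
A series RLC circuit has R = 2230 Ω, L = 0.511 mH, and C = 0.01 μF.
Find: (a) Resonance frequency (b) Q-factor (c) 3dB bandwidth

Step 1 — Resonance: ω₀ = 1/√(LC) = 1/√(0.000511·1e-08) = 4.424e+05 rad/s.
Step 2 — f₀ = ω₀/(2π) = 7.041e+04 Hz.
Step 3 — Series Q: Q = ω₀L/R = 4.424e+05·0.000511/2230 = 0.1014.
Step 4 — Bandwidth: Δω = ω₀/Q = 4.364e+06 rad/s; BW = Δω/(2π) = 6.946e+05 Hz.

(a) f₀ = 7.041e+04 Hz  (b) Q = 0.1014  (c) BW = 6.946e+05 Hz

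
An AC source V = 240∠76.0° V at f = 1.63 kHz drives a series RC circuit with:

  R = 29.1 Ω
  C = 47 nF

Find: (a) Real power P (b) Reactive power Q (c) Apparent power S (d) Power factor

Step 1 — Angular frequency: ω = 2π·f = 2π·1630 = 1.024e+04 rad/s.
Step 2 — Component impedances:
  R: Z = R = 29.1 Ω
  C: Z = 1/(jωC) = -j/(ω·C) = 0 - j2077 Ω
Step 3 — Series combination: Z_total = R + C = 29.1 - j2077 Ω = 2078∠-89.2° Ω.
Step 4 — Source phasor: V = 240∠76.0° V = 58.06 + j232.9 V.
Step 5 — Current: I = V / Z = -0.1117 + j0.02951 A = 0.1155∠165.2° A.
Step 6 — Complex power: S = V·I* = 0.3883 - j27.72 VA.
Step 7 — Real power: P = Re(S) = 0.3883 W.
Step 8 — Reactive power: Q = Im(S) = -27.72 VAR.
Step 9 — Apparent power: |S| = 27.72 VA.
Step 10 — Power factor: PF = P/|S| = 0.01401 (leading).

(a) P = 0.3883 W  (b) Q = -27.72 VAR  (c) S = 27.72 VA  (d) PF = 0.01401 (leading)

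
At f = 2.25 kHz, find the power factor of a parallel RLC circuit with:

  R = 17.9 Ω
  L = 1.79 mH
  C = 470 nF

Step 1 — Angular frequency: ω = 2π·f = 2π·2250 = 1.414e+04 rad/s.
Step 2 — Component impedances:
  R: Z = R = 17.9 Ω
  L: Z = jωL = j·1.414e+04·0.00179 = 0 + j25.31 Ω
  C: Z = 1/(jωC) = -j/(ω·C) = 0 - j150.5 Ω
Step 3 — Parallel combination: 1/Z_total = 1/R + 1/L + 1/C; Z_total = 13.3 + j7.824 Ω = 15.43∠30.5° Ω.
Step 4 — Power factor: PF = cos(φ) = Re(Z)/|Z| = 13.296/15.427 = 0.8619.
Step 5 — Type: Im(Z) = 7.824 ⇒ lagging (phase φ = 30.5°).

PF = 0.8619 (lagging, φ = 30.5°)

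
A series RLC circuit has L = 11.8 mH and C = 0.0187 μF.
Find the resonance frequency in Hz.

Step 1 — Resonance condition Im(Z)=0 gives ω₀ = 1/√(LC).
Step 2 — ω₀ = 1/√(0.0118·1.87e-08) = 6.732e+04 rad/s.
Step 3 — f₀ = ω₀/(2π) = 1.071e+04 Hz.

f₀ = 1.071e+04 Hz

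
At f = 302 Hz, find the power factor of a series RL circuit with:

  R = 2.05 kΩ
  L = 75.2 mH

Step 1 — Angular frequency: ω = 2π·f = 2π·302 = 1898 rad/s.
Step 2 — Component impedances:
  R: Z = R = 2050 Ω
  L: Z = jωL = j·1898·0.0752 = 0 + j142.7 Ω
Step 3 — Series combination: Z_total = R + L = 2050 + j142.7 Ω = 2055∠4.0° Ω.
Step 4 — Power factor: PF = cos(φ) = Re(Z)/|Z| = 2050/2055 = 0.9976.
Step 5 — Type: Im(Z) = 142.7 ⇒ lagging (phase φ = 4.0°).

PF = 0.9976 (lagging, φ = 4.0°)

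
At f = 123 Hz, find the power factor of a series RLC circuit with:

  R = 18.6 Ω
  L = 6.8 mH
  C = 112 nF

Step 1 — Angular frequency: ω = 2π·f = 2π·123 = 772.8 rad/s.
Step 2 — Component impedances:
  R: Z = R = 18.6 Ω
  L: Z = jωL = j·772.8·0.0068 = 0 + j5.255 Ω
  C: Z = 1/(jωC) = -j/(ω·C) = 0 - j1.155e+04 Ω
Step 3 — Series combination: Z_total = R + L + C = 18.6 - j1.155e+04 Ω = 1.155e+04∠-89.9° Ω.
Step 4 — Power factor: PF = cos(φ) = Re(Z)/|Z| = 18.6/11548 = 0.001611.
Step 5 — Type: Im(Z) = -1.155e+04 ⇒ leading (phase φ = -89.9°).

PF = 0.001611 (leading, φ = -89.9°)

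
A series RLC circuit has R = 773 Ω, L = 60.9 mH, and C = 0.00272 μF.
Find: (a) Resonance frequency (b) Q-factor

Step 1 — Resonance condition Im(Z)=0 gives ω₀ = 1/√(LC).
Step 2 — ω₀ = 1/√(0.0609·2.72e-09) = 7.77e+04 rad/s.
Step 3 — f₀ = ω₀/(2π) = 1.237e+04 Hz.
Step 4 — Series Q: Q = ω₀L/R = 7.77e+04·0.0609/773 = 6.121.

(a) f₀ = 1.237e+04 Hz  (b) Q = 6.121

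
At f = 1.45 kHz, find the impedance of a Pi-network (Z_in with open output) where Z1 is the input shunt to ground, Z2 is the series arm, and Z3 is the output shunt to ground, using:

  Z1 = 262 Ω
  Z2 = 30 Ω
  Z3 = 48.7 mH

Step 1 — Angular frequency: ω = 2π·f = 2π·1450 = 9111 rad/s.
Step 2 — Component impedances:
  Z1: Z = R = 262 Ω
  Z2: Z = R = 30 Ω
  Z3: Z = jωL = j·9111·0.0487 = 0 + j443.7 Ω
Step 3 — With open output, the series arm Z2 and the output shunt Z3 appear in series to ground: Z2 + Z3 = 30 + j443.7 Ω.
Step 4 — Parallel with input shunt Z1: Z_in = Z1 || (Z2 + Z3) = 191 + j108 Ω = 219.4∠29.5° Ω.

Z = 191 + j108 Ω = 219.4∠29.5° Ω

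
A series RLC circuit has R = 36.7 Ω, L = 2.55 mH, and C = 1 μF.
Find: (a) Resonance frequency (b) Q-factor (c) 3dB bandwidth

Step 1 — Resonance: ω₀ = 1/√(LC) = 1/√(0.00255·1e-06) = 1.98e+04 rad/s.
Step 2 — f₀ = ω₀/(2π) = 3152 Hz.
Step 3 — Series Q: Q = ω₀L/R = 1.98e+04·0.00255/36.7 = 1.376.
Step 4 — Bandwidth: Δω = ω₀/Q = 1.439e+04 rad/s; BW = Δω/(2π) = 2291 Hz.

(a) f₀ = 3152 Hz  (b) Q = 1.376  (c) BW = 2291 Hz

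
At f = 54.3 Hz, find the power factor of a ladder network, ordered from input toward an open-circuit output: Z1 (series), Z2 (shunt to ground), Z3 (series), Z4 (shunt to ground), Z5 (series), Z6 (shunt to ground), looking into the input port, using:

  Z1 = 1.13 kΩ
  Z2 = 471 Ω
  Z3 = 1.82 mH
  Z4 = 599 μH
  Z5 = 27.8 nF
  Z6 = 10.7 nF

Step 1 — Angular frequency: ω = 2π·f = 2π·54.3 = 341.2 rad/s.
Step 2 — Component impedances:
  Z1: Z = R = 1130 Ω
  Z2: Z = R = 471 Ω
  Z3: Z = jωL = j·341.2·0.00182 = 0 + j0.6209 Ω
  Z4: Z = jωL = j·341.2·0.000599 = 0 + j0.2044 Ω
  Z5: Z = 1/(jωC) = -j/(ω·C) = 0 - j1.054e+05 Ω
  Z6: Z = 1/(jωC) = -j/(ω·C) = 0 - j2.739e+05 Ω
Step 3 — Ladder network (open output): work backward from the far end, alternating series and parallel combinations. Z_in = 1130 + j0.8253 Ω = 1130∠0.0° Ω.
Step 4 — Power factor: PF = cos(φ) = Re(Z)/|Z| = 1130/1130 = 1.
Step 5 — Type: Im(Z) = 0.8253 ⇒ lagging (phase φ = 0.0°).

PF = 1 (lagging, φ = 0.0°)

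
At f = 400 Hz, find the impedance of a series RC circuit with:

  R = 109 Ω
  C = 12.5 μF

Step 1 — Angular frequency: ω = 2π·f = 2π·400 = 2513 rad/s.
Step 2 — Component impedances:
  R: Z = R = 109 Ω
  C: Z = 1/(jωC) = -j/(ω·C) = 0 - j31.83 Ω
Step 3 — Series combination: Z_total = R + C = 109 - j31.83 Ω = 113.6∠-16.3° Ω.

Z = 109 - j31.83 Ω = 113.6∠-16.3° Ω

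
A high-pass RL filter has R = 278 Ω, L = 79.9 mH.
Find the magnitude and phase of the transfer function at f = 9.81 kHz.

Step 1 — Angular frequency: ω = 2π·9810 = 6.164e+04 rad/s.
Step 2 — Transfer function: H(jω) = jωL/(R + jωL).
Step 3 — Numerator jωL = j·4925; denominator R + jωL = 278 + j4925.
Step 4 — H = 0.9968 + j0.05627.
Step 5 — Magnitude: |H| = 0.9984 (-0.0 dB); phase: φ = 3.2°.

|H| = 0.9984 (-0.0 dB), φ = 3.2°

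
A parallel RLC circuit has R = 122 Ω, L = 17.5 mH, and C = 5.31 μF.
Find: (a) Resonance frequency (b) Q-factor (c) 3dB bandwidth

Step 1 — Resonance: ω₀ = 1/√(LC) = 1/√(0.0175·5.31e-06) = 3280 rad/s.
Step 2 — f₀ = ω₀/(2π) = 522.1 Hz.
Step 3 — Parallel Q: Q = R/(ω₀L) = 122/(3280·0.0175) = 2.125.
Step 4 — Bandwidth: Δω = ω₀/Q = 1544 rad/s; BW = Δω/(2π) = 245.7 Hz.

(a) f₀ = 522.1 Hz  (b) Q = 2.125  (c) BW = 245.7 Hz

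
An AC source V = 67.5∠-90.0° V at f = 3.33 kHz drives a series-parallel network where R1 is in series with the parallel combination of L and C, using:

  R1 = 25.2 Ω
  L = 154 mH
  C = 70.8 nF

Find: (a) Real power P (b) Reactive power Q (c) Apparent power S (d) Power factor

Step 1 — Angular frequency: ω = 2π·f = 2π·3330 = 2.092e+04 rad/s.
Step 2 — Component impedances:
  R1: Z = R = 25.2 Ω
  L: Z = jωL = j·2.092e+04·0.154 = 0 + j3222 Ω
  C: Z = 1/(jωC) = -j/(ω·C) = 0 - j675.1 Ω
Step 3 — Parallel branch: L || C = 1/(1/L + 1/C) = 0 - j854 Ω.
Step 4 — Series with R1: Z_total = R1 + (L || C) = 25.2 - j854 Ω = 854.3∠-88.3° Ω.
Step 5 — Source phasor: V = 67.5∠-90.0° V = 0 - j67.5 V.
Step 6 — Current: I = V / Z = 0.07897 - j0.00233 A = 0.07901∠-1.7° A.
Step 7 — Complex power: S = V·I* = 0.1573 - j5.331 VA.
Step 8 — Real power: P = Re(S) = 0.1573 W.
Step 9 — Reactive power: Q = Im(S) = -5.331 VAR.
Step 10 — Apparent power: |S| = 5.333 VA.
Step 11 — Power factor: PF = P/|S| = 0.0295 (leading).

(a) P = 0.1573 W  (b) Q = -5.331 VAR  (c) S = 5.333 VA  (d) PF = 0.0295 (leading)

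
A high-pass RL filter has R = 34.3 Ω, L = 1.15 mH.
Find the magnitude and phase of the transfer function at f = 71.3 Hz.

Step 1 — Angular frequency: ω = 2π·71.3 = 448 rad/s.
Step 2 — Transfer function: H(jω) = jωL/(R + jωL).
Step 3 — Numerator jωL = j·0.5152; denominator R + jωL = 34.3 + j0.5152.
Step 4 — H = 0.0002256 + j0.01502.
Step 5 — Magnitude: |H| = 0.01502 (-36.5 dB); phase: φ = 89.1°.

|H| = 0.01502 (-36.5 dB), φ = 89.1°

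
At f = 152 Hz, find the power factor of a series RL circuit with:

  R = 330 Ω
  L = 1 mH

Step 1 — Angular frequency: ω = 2π·f = 2π·152 = 955 rad/s.
Step 2 — Component impedances:
  R: Z = R = 330 Ω
  L: Z = jωL = j·955·0.001 = 0 + j0.955 Ω
Step 3 — Series combination: Z_total = R + L = 330 + j0.955 Ω = 330∠0.2° Ω.
Step 4 — Power factor: PF = cos(φ) = Re(Z)/|Z| = 330/330 = 1.
Step 5 — Type: Im(Z) = 0.955 ⇒ lagging (phase φ = 0.2°).

PF = 1 (lagging, φ = 0.2°)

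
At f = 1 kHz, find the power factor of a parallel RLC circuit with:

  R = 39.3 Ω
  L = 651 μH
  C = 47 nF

Step 1 — Angular frequency: ω = 2π·f = 2π·1000 = 6283 rad/s.
Step 2 — Component impedances:
  R: Z = R = 39.3 Ω
  L: Z = jωL = j·6283·0.000651 = 0 + j4.09 Ω
  C: Z = 1/(jωC) = -j/(ω·C) = 0 - j3386 Ω
Step 3 — Parallel combination: 1/Z_total = 1/R + 1/L + 1/C; Z_total = 0.4222 + j4.051 Ω = 4.073∠84.1° Ω.
Step 4 — Power factor: PF = cos(φ) = Re(Z)/|Z| = 0.42217/4.0732 = 0.1036.
Step 5 — Type: Im(Z) = 4.051 ⇒ lagging (phase φ = 84.1°).

PF = 0.1036 (lagging, φ = 84.1°)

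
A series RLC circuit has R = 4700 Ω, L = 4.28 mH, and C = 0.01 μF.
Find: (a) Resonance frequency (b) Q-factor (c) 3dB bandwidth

Step 1 — Resonance condition Im(Z)=0 gives ω₀ = 1/√(LC).
Step 2 — ω₀ = 1/√(0.00428·1e-08) = 1.529e+05 rad/s.
Step 3 — f₀ = ω₀/(2π) = 2.433e+04 Hz.
Step 4 — Series Q: Q = ω₀L/R = 1.529e+05·0.00428/4700 = 0.1392.
Step 5 — 3dB bandwidth: Δω = ω₀/Q = 1.098e+06 rad/s; BW = Δω/(2π) = 1.748e+05 Hz.

(a) f₀ = 2.433e+04 Hz  (b) Q = 0.1392  (c) BW = 1.748e+05 Hz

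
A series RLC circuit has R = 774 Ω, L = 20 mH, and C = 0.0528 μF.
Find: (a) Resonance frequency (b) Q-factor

Step 1 — Resonance condition Im(Z)=0 gives ω₀ = 1/√(LC).
Step 2 — ω₀ = 1/√(0.02·5.28e-08) = 3.077e+04 rad/s.
Step 3 — f₀ = ω₀/(2π) = 4898 Hz.
Step 4 — Series Q: Q = ω₀L/R = 3.077e+04·0.02/774 = 0.7952.

(a) f₀ = 4898 Hz  (b) Q = 0.7952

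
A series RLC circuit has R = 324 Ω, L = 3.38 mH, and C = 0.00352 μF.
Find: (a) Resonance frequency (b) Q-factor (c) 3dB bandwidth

Step 1 — Resonance: ω₀ = 1/√(LC) = 1/√(0.00338·3.52e-09) = 2.899e+05 rad/s.
Step 2 — f₀ = ω₀/(2π) = 4.614e+04 Hz.
Step 3 — Series Q: Q = ω₀L/R = 2.899e+05·0.00338/324 = 3.024.
Step 4 — Bandwidth: Δω = ω₀/Q = 9.586e+04 rad/s; BW = Δω/(2π) = 1.526e+04 Hz.

(a) f₀ = 4.614e+04 Hz  (b) Q = 3.024  (c) BW = 1.526e+04 Hz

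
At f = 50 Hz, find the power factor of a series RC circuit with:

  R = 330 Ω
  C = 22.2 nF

Step 1 — Angular frequency: ω = 2π·f = 2π·50 = 314.2 rad/s.
Step 2 — Component impedances:
  R: Z = R = 330 Ω
  C: Z = 1/(jωC) = -j/(ω·C) = 0 - j1.434e+05 Ω
Step 3 — Series combination: Z_total = R + C = 330 - j1.434e+05 Ω = 1.434e+05∠-89.9° Ω.
Step 4 — Power factor: PF = cos(φ) = Re(Z)/|Z| = 330/1.4338e+05 = 0.002302.
Step 5 — Type: Im(Z) = -1.434e+05 ⇒ leading (phase φ = -89.9°).

PF = 0.002302 (leading, φ = -89.9°)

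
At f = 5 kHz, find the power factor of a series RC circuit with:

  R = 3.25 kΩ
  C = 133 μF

Step 1 — Angular frequency: ω = 2π·f = 2π·5000 = 3.142e+04 rad/s.
Step 2 — Component impedances:
  R: Z = R = 3250 Ω
  C: Z = 1/(jωC) = -j/(ω·C) = 0 - j0.2393 Ω
Step 3 — Series combination: Z_total = R + C = 3250 - j0.2393 Ω = 3250∠-0.0° Ω.
Step 4 — Power factor: PF = cos(φ) = Re(Z)/|Z| = 3250/3250 = 1.
Step 5 — Type: Im(Z) = -0.2393 ⇒ leading (phase φ = -0.0°).

PF = 1 (leading, φ = -0.0°)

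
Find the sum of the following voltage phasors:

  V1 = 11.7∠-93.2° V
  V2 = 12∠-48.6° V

Step 1 — Convert each phasor to rectangular form:
  V1 = 11.7·(cos(-93.2°) + j·sin(-93.2°)) = -0.6531 - j11.68 V
  V2 = 12·(cos(-48.6°) + j·sin(-48.6°)) = 7.936 - j9.001 V
Step 2 — Sum components: V_total = 7.283 - j20.68 V.
Step 3 — Convert to polar: |V_total| = 21.93 V, ∠V_total = -70.6°.

V_total = 21.93∠-70.6° V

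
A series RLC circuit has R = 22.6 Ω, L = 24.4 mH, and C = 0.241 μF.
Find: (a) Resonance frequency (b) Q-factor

Step 1 — Resonance condition Im(Z)=0 gives ω₀ = 1/√(LC).
Step 2 — ω₀ = 1/√(0.0244·2.41e-07) = 1.304e+04 rad/s.
Step 3 — f₀ = ω₀/(2π) = 2075 Hz.
Step 4 — Series Q: Q = ω₀L/R = 1.304e+04·0.0244/22.6 = 14.08.

(a) f₀ = 2075 Hz  (b) Q = 14.08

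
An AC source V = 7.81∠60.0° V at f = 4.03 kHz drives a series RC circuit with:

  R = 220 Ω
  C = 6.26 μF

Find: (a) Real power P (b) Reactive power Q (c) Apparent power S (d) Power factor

Step 1 — Angular frequency: ω = 2π·f = 2π·4030 = 2.532e+04 rad/s.
Step 2 — Component impedances:
  R: Z = R = 220 Ω
  C: Z = 1/(jωC) = -j/(ω·C) = 0 - j6.309 Ω
Step 3 — Series combination: Z_total = R + C = 220 - j6.309 Ω = 220.1∠-1.6° Ω.
Step 4 — Source phasor: V = 7.81∠60.0° V = 3.905 + j6.764 V.
Step 5 — Current: I = V / Z = 0.01685 + j0.03123 A = 0.03549∠61.6° A.
Step 6 — Complex power: S = V·I* = 0.277 - j0.007944 VA.
Step 7 — Real power: P = Re(S) = 0.277 W.
Step 8 — Reactive power: Q = Im(S) = -0.007944 VAR.
Step 9 — Apparent power: |S| = 0.2771 VA.
Step 10 — Power factor: PF = P/|S| = 0.9996 (leading).

(a) P = 0.277 W  (b) Q = -0.007944 VAR  (c) S = 0.2771 VA  (d) PF = 0.9996 (leading)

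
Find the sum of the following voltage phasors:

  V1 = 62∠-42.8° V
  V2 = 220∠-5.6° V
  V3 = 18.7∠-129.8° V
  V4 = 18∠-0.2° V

Step 1 — Convert each phasor to rectangular form:
  V1 = 62·(cos(-42.8°) + j·sin(-42.8°)) = 45.49 - j42.13 V
  V2 = 220·(cos(-5.6°) + j·sin(-5.6°)) = 219 - j21.47 V
  V3 = 18.7·(cos(-129.8°) + j·sin(-129.8°)) = -11.97 - j14.37 V
  V4 = 18·(cos(-0.2°) + j·sin(-0.2°)) = 18 - j0.06283 V
Step 2 — Sum components: V_total = 270.5 - j78.02 V.
Step 3 — Convert to polar: |V_total| = 281.5 V, ∠V_total = -16.1°.

V_total = 281.5∠-16.1° V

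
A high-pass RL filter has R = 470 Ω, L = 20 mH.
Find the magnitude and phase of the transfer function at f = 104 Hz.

Step 1 — Angular frequency: ω = 2π·104 = 653.5 rad/s.
Step 2 — Transfer function: H(jω) = jωL/(R + jωL).
Step 3 — Numerator jωL = j·13.07; denominator R + jωL = 470 + j13.07.
Step 4 — H = 0.0007726 + j0.02778.
Step 5 — Magnitude: |H| = 0.0278 (-31.1 dB); phase: φ = 88.4°.

|H| = 0.0278 (-31.1 dB), φ = 88.4°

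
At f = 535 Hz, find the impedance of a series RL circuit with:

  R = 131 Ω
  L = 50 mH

Step 1 — Angular frequency: ω = 2π·f = 2π·535 = 3362 rad/s.
Step 2 — Component impedances:
  R: Z = R = 131 Ω
  L: Z = jωL = j·3362·0.05 = 0 + j168.1 Ω
Step 3 — Series combination: Z_total = R + L = 131 + j168.1 Ω = 213.1∠52.1° Ω.

Z = 131 + j168.1 Ω = 213.1∠52.1° Ω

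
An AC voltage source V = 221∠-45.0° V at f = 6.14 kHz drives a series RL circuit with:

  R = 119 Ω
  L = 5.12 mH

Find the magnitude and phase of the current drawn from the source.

Step 1 — Angular frequency: ω = 2π·f = 2π·6140 = 3.858e+04 rad/s.
Step 2 — Component impedances:
  R: Z = R = 119 Ω
  L: Z = jωL = j·3.858e+04·0.00512 = 0 + j197.5 Ω
Step 3 — Series combination: Z_total = R + L = 119 + j197.5 Ω = 230.6∠58.9° Ω.
Step 4 — Source phasor: V = 221∠-45.0° V = 156.3 - j156.3 V.
Step 5 — Ohm's law: I = V / Z_total = (156.3 - j156.3) / (119 + j197.5) = -0.2308 - j0.9302 A.
Step 6 — Convert to polar: |I| = 0.9584 A, ∠I = -103.9°.

I = 0.9584∠-103.9° A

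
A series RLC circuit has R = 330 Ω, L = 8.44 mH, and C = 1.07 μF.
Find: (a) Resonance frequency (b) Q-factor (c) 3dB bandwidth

Step 1 — Resonance condition Im(Z)=0 gives ω₀ = 1/√(LC).
Step 2 — ω₀ = 1/√(0.00844·1.07e-06) = 1.052e+04 rad/s.
Step 3 — f₀ = ω₀/(2π) = 1675 Hz.
Step 4 — Series Q: Q = ω₀L/R = 1.052e+04·0.00844/330 = 0.2691.
Step 5 — 3dB bandwidth: Δω = ω₀/Q = 3.91e+04 rad/s; BW = Δω/(2π) = 6223 Hz.

(a) f₀ = 1675 Hz  (b) Q = 0.2691  (c) BW = 6223 Hz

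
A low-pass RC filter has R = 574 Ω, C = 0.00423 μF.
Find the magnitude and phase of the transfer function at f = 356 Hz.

Step 1 — Angular frequency: ω = 2π·356 = 2237 rad/s.
Step 2 — Transfer function: H(jω) = 1/(1 + jωRC).
Step 3 — Denominator: 1 + jωRC = 1 + j·2237·574·4.23e-09 = 1 + j0.005431.
Step 4 — H = 1 - j0.005431.
Step 5 — Magnitude: |H| = 1 (-0.0 dB); phase: φ = -0.3°.

|H| = 1 (-0.0 dB), φ = -0.3°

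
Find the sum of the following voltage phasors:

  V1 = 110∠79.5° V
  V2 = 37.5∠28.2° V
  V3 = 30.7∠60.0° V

Step 1 — Convert each phasor to rectangular form:
  V1 = 110·(cos(79.5°) + j·sin(79.5°)) = 20.05 + j108.2 V
  V2 = 37.5·(cos(28.2°) + j·sin(28.2°)) = 33.05 + j17.72 V
  V3 = 30.7·(cos(60.0°) + j·sin(60.0°)) = 15.35 + j26.59 V
Step 2 — Sum components: V_total = 68.44 + j152.5 V.
Step 3 — Convert to polar: |V_total| = 167.1 V, ∠V_total = 65.8°.

V_total = 167.1∠65.8° V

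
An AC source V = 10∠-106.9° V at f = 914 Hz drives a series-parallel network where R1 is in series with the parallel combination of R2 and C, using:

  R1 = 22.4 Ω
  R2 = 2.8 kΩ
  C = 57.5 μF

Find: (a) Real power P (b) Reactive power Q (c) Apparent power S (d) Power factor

Step 1 — Angular frequency: ω = 2π·f = 2π·914 = 5743 rad/s.
Step 2 — Component impedances:
  R1: Z = R = 22.4 Ω
  R2: Z = R = 2800 Ω
  C: Z = 1/(jωC) = -j/(ω·C) = 0 - j3.028 Ω
Step 3 — Parallel branch: R2 || C = 1/(1/R2 + 1/C) = 0.003275 - j3.028 Ω.
Step 4 — Series with R1: Z_total = R1 + (R2 || C) = 22.4 - j3.028 Ω = 22.61∠-7.7° Ω.
Step 5 — Source phasor: V = 10∠-106.9° V = -2.907 - j9.568 V.
Step 6 — Current: I = V / Z = -0.07074 - j0.4366 A = 0.4423∠-99.2° A.
Step 7 — Complex power: S = V·I* = 4.384 - j0.5925 VA.
Step 8 — Real power: P = Re(S) = 4.384 W.
Step 9 — Reactive power: Q = Im(S) = -0.5925 VAR.
Step 10 — Apparent power: |S| = 4.423 VA.
Step 11 — Power factor: PF = P/|S| = 0.991 (leading).

(a) P = 4.384 W  (b) Q = -0.5925 VAR  (c) S = 4.423 VA  (d) PF = 0.991 (leading)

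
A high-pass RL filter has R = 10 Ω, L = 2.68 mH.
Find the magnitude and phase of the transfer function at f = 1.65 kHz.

Step 1 — Angular frequency: ω = 2π·1650 = 1.037e+04 rad/s.
Step 2 — Transfer function: H(jω) = jωL/(R + jωL).
Step 3 — Numerator jωL = j·27.78; denominator R + jωL = 10 + j27.78.
Step 4 — H = 0.8853 + j0.3186.
Step 5 — Magnitude: |H| = 0.9409 (-0.5 dB); phase: φ = 19.8°.

|H| = 0.9409 (-0.5 dB), φ = 19.8°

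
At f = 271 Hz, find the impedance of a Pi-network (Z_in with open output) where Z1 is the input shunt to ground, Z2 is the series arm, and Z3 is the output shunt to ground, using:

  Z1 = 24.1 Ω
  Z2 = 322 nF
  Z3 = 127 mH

Step 1 — Angular frequency: ω = 2π·f = 2π·271 = 1703 rad/s.
Step 2 — Component impedances:
  Z1: Z = R = 24.1 Ω
  Z2: Z = 1/(jωC) = -j/(ω·C) = 0 - j1824 Ω
  Z3: Z = jωL = j·1703·0.127 = 0 + j216.2 Ω
Step 3 — With open output, the series arm Z2 and the output shunt Z3 appear in series to ground: Z2 + Z3 = 0 - j1608 Ω.
Step 4 — Parallel with input shunt Z1: Z_in = Z1 || (Z2 + Z3) = 24.09 - j0.3612 Ω = 24.1∠-0.9° Ω.

Z = 24.09 - j0.3612 Ω = 24.1∠-0.9° Ω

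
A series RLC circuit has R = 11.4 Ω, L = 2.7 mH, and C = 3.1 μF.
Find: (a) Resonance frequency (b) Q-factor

Step 1 — Resonance condition Im(Z)=0 gives ω₀ = 1/√(LC).
Step 2 — ω₀ = 1/√(0.0027·3.1e-06) = 1.093e+04 rad/s.
Step 3 — f₀ = ω₀/(2π) = 1740 Hz.
Step 4 — Series Q: Q = ω₀L/R = 1.093e+04·0.0027/11.4 = 2.589.

(a) f₀ = 1740 Hz  (b) Q = 2.589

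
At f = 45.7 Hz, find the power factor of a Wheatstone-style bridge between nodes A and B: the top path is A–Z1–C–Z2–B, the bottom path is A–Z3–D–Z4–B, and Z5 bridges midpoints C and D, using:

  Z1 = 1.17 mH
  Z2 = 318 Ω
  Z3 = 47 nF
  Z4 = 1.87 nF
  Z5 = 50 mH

Step 1 — Angular frequency: ω = 2π·f = 2π·45.7 = 287.1 rad/s.
Step 2 — Component impedances:
  Z1: Z = jωL = j·287.1·0.00117 = 0 + j0.336 Ω
  Z2: Z = R = 318 Ω
  Z3: Z = 1/(jωC) = -j/(ω·C) = 0 - j7.41e+04 Ω
  Z4: Z = 1/(jωC) = -j/(ω·C) = 0 - j1.862e+06 Ω
  Z5: Z = jωL = j·287.1·0.05 = 0 + j14.36 Ω
Step 3 — Bridge requires nodal analysis (the Z5 bridge couples midpoints C and D, so the two paths cannot be reduced to a simple series/parallel combination). Setting node B to ground and injecting 1 A at node A, the 3-node admittance system at A, C, D solves to V_A = Z_AB = 318 + j0.2817 Ω = 318∠0.1° Ω.
Step 4 — Power factor: PF = cos(φ) = Re(Z)/|Z| = 318/318 = 1.
Step 5 — Type: Im(Z) = 0.2817 ⇒ lagging (phase φ = 0.1°).

PF = 1 (lagging, φ = 0.1°)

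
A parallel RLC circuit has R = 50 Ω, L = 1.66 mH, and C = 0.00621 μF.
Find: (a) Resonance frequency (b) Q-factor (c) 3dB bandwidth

Step 1 — Resonance: ω₀ = 1/√(LC) = 1/√(0.00166·6.21e-09) = 3.115e+05 rad/s.
Step 2 — f₀ = ω₀/(2π) = 4.957e+04 Hz.
Step 3 — Parallel Q: Q = R/(ω₀L) = 50/(3.115e+05·0.00166) = 0.09671.
Step 4 — Bandwidth: Δω = ω₀/Q = 3.221e+06 rad/s; BW = Δω/(2π) = 5.126e+05 Hz.

(a) f₀ = 4.957e+04 Hz  (b) Q = 0.09671  (c) BW = 5.126e+05 Hz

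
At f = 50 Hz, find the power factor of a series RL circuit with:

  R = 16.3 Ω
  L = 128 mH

Step 1 — Angular frequency: ω = 2π·f = 2π·50 = 314.2 rad/s.
Step 2 — Component impedances:
  R: Z = R = 16.3 Ω
  L: Z = jωL = j·314.2·0.128 = 0 + j40.21 Ω
Step 3 — Series combination: Z_total = R + L = 16.3 + j40.21 Ω = 43.39∠67.9° Ω.
Step 4 — Power factor: PF = cos(φ) = Re(Z)/|Z| = 16.3/43.39 = 0.3757.
Step 5 — Type: Im(Z) = 40.21 ⇒ lagging (phase φ = 67.9°).

PF = 0.3757 (lagging, φ = 67.9°)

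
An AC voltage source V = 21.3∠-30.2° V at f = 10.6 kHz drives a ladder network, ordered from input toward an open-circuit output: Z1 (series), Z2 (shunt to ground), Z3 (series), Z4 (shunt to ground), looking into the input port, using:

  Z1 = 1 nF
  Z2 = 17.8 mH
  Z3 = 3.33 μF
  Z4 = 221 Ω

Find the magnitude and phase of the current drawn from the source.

Step 1 — Angular frequency: ω = 2π·f = 2π·1.06e+04 = 6.66e+04 rad/s.
Step 2 — Component impedances:
  Z1: Z = 1/(jωC) = -j/(ω·C) = 0 - j1.501e+04 Ω
  Z2: Z = jωL = j·6.66e+04·0.0178 = 0 + j1186 Ω
  Z3: Z = 1/(jωC) = -j/(ω·C) = 0 - j4.509 Ω
  Z4: Z = R = 221 Ω
Step 3 — Ladder network (open output): work backward from the far end, alternating series and parallel combinations. Z_in = 215.2 - j1.498e+04 Ω = 1.498e+04∠-89.2° Ω.
Step 4 — Source phasor: V = 21.3∠-30.2° V = 18.41 - j10.71 V.
Step 5 — Ohm's law: I = V / Z_total = (18.41 - j10.71) / (215.2 - j1.498e+04) = 0.0007328 + j0.001218 A.
Step 6 — Convert to polar: |I| = 0.001422 A, ∠I = 59.0°.

I = 0.001422∠59.0° A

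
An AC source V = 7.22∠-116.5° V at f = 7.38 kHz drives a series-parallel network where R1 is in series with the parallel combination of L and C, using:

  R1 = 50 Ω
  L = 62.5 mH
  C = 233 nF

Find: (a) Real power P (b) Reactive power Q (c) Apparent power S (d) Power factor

Step 1 — Angular frequency: ω = 2π·f = 2π·7380 = 4.637e+04 rad/s.
Step 2 — Component impedances:
  R1: Z = R = 50 Ω
  L: Z = jωL = j·4.637e+04·0.0625 = 0 + j2898 Ω
  C: Z = 1/(jωC) = -j/(ω·C) = 0 - j92.56 Ω
Step 3 — Parallel branch: L || C = 1/(1/L + 1/C) = 0 - j95.61 Ω.
Step 4 — Series with R1: Z_total = R1 + (L || C) = 50 - j95.61 Ω = 107.9∠-62.4° Ω.
Step 5 — Source phasor: V = 7.22∠-116.5° V = -3.222 - j6.461 V.
Step 6 — Current: I = V / Z = 0.03923 - j0.05421 A = 0.06692∠-54.1° A.
Step 7 — Complex power: S = V·I* = 0.2239 - j0.4281 VA.
Step 8 — Real power: P = Re(S) = 0.2239 W.
Step 9 — Reactive power: Q = Im(S) = -0.4281 VAR.
Step 10 — Apparent power: |S| = 0.4831 VA.
Step 11 — Power factor: PF = P/|S| = 0.4634 (leading).

(a) P = 0.2239 W  (b) Q = -0.4281 VAR  (c) S = 0.4831 VA  (d) PF = 0.4634 (leading)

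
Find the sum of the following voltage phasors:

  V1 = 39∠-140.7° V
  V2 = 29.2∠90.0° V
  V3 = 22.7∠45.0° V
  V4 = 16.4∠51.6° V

Step 1 — Convert each phasor to rectangular form:
  V1 = 39·(cos(-140.7°) + j·sin(-140.7°)) = -30.18 - j24.7 V
  V2 = 29.2·(cos(90.0°) + j·sin(90.0°)) = 0 + j29.2 V
  V3 = 22.7·(cos(45.0°) + j·sin(45.0°)) = 16.05 + j16.05 V
  V4 = 16.4·(cos(51.6°) + j·sin(51.6°)) = 10.19 + j12.85 V
Step 2 — Sum components: V_total = -3.942 + j33.4 V.
Step 3 — Convert to polar: |V_total| = 33.63 V, ∠V_total = 96.7°.

V_total = 33.63∠96.7° V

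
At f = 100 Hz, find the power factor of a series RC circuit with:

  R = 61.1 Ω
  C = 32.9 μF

Step 1 — Angular frequency: ω = 2π·f = 2π·100 = 628.3 rad/s.
Step 2 — Component impedances:
  R: Z = R = 61.1 Ω
  C: Z = 1/(jωC) = -j/(ω·C) = 0 - j48.38 Ω
Step 3 — Series combination: Z_total = R + C = 61.1 - j48.38 Ω = 77.93∠-38.4° Ω.
Step 4 — Power factor: PF = cos(φ) = Re(Z)/|Z| = 61.1/77.93 = 0.784.
Step 5 — Type: Im(Z) = -48.38 ⇒ leading (phase φ = -38.4°).

PF = 0.784 (leading, φ = -38.4°)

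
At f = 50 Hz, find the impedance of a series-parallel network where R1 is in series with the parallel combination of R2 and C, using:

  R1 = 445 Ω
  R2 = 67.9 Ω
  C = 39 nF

Step 1 — Angular frequency: ω = 2π·f = 2π·50 = 314.2 rad/s.
Step 2 — Component impedances:
  R1: Z = R = 445 Ω
  R2: Z = R = 67.9 Ω
  C: Z = 1/(jωC) = -j/(ω·C) = 0 - j8.162e+04 Ω
Step 3 — Parallel branch: R2 || C = 1/(1/R2 + 1/C) = 67.9 - j0.05649 Ω.
Step 4 — Series with R1: Z_total = R1 + (R2 || C) = 512.9 - j0.05649 Ω = 512.9∠-0.0° Ω.

Z = 512.9 - j0.05649 Ω = 512.9∠-0.0° Ω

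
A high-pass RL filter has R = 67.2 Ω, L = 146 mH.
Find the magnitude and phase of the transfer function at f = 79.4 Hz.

Step 1 — Angular frequency: ω = 2π·79.4 = 498.9 rad/s.
Step 2 — Transfer function: H(jω) = jωL/(R + jωL).
Step 3 — Numerator jωL = j·72.84; denominator R + jωL = 67.2 + j72.84.
Step 4 — H = 0.5402 + j0.4984.
Step 5 — Magnitude: |H| = 0.735 (-2.7 dB); phase: φ = 42.7°.

|H| = 0.735 (-2.7 dB), φ = 42.7°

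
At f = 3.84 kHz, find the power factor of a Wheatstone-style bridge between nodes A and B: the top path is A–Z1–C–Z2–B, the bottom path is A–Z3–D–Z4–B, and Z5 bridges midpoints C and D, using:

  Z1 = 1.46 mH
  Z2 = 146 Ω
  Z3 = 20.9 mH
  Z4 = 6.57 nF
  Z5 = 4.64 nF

Step 1 — Angular frequency: ω = 2π·f = 2π·3840 = 2.413e+04 rad/s.
Step 2 — Component impedances:
  Z1: Z = jωL = j·2.413e+04·0.00146 = 0 + j35.23 Ω
  Z2: Z = R = 146 Ω
  Z3: Z = jωL = j·2.413e+04·0.0209 = 0 + j504.3 Ω
  Z4: Z = 1/(jωC) = -j/(ω·C) = 0 - j6308 Ω
  Z5: Z = 1/(jωC) = -j/(ω·C) = 0 - j8932 Ω
Step 3 — Bridge requires nodal analysis (the Z5 bridge couples midpoints C and D, so the two paths cannot be reduced to a simple series/parallel combination). Setting node B to ground and injecting 1 A at node A, the 3-node admittance system at A, C, D solves to V_A = Z_AB = 147.8 + j31.86 Ω = 151.2∠12.2° Ω.
Step 4 — Power factor: PF = cos(φ) = Re(Z)/|Z| = 147.82/151.21 = 0.9776.
Step 5 — Type: Im(Z) = 31.86 ⇒ lagging (phase φ = 12.2°).

PF = 0.9776 (lagging, φ = 12.2°)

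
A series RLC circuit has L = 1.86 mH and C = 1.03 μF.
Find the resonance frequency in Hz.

Step 1 — Resonance condition Im(Z)=0 gives ω₀ = 1/√(LC).
Step 2 — ω₀ = 1/√(0.00186·1.03e-06) = 2.285e+04 rad/s.
Step 3 — f₀ = ω₀/(2π) = 3636 Hz.

f₀ = 3636 Hz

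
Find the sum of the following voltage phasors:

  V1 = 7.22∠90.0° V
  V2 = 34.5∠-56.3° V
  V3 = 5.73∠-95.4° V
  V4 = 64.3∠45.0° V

Step 1 — Convert each phasor to rectangular form:
  V1 = 7.22·(cos(90.0°) + j·sin(90.0°)) = 0 + j7.22 V
  V2 = 34.5·(cos(-56.3°) + j·sin(-56.3°)) = 19.14 - j28.7 V
  V3 = 5.73·(cos(-95.4°) + j·sin(-95.4°)) = -0.5392 - j5.705 V
  V4 = 64.3·(cos(45.0°) + j·sin(45.0°)) = 45.47 + j45.47 V
Step 2 — Sum components: V_total = 64.07 + j18.28 V.
Step 3 — Convert to polar: |V_total| = 66.63 V, ∠V_total = 15.9°.

V_total = 66.63∠15.9° V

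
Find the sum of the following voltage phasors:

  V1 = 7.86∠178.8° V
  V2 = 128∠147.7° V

Step 1 — Convert each phasor to rectangular form:
  V1 = 7.86·(cos(178.8°) + j·sin(178.8°)) = -7.858 + j0.1646 V
  V2 = 128·(cos(147.7°) + j·sin(147.7°)) = -108.2 + j68.4 V
Step 2 — Sum components: V_total = -116.1 + j68.56 V.
Step 3 — Convert to polar: |V_total| = 134.8 V, ∠V_total = 149.4°.

V_total = 134.8∠149.4° V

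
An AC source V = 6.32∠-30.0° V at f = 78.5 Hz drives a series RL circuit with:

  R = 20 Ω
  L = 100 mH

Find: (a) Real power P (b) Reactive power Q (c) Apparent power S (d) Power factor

Step 1 — Angular frequency: ω = 2π·f = 2π·78.5 = 493.2 rad/s.
Step 2 — Component impedances:
  R: Z = R = 20 Ω
  L: Z = jωL = j·493.2·0.1 = 0 + j49.32 Ω
Step 3 — Series combination: Z_total = R + L = 20 + j49.32 Ω = 53.22∠67.9° Ω.
Step 4 — Source phasor: V = 6.32∠-30.0° V = 5.473 - j3.16 V.
Step 5 — Current: I = V / Z = -0.01638 - j0.1176 A = 0.1187∠-97.9° A.
Step 6 — Complex power: S = V·I* = 0.282 + j0.6955 VA.
Step 7 — Real power: P = Re(S) = 0.282 W.
Step 8 — Reactive power: Q = Im(S) = 0.6955 VAR.
Step 9 — Apparent power: |S| = 0.7505 VA.
Step 10 — Power factor: PF = P/|S| = 0.3758 (lagging).

(a) P = 0.282 W  (b) Q = 0.6955 VAR  (c) S = 0.7505 VA  (d) PF = 0.3758 (lagging)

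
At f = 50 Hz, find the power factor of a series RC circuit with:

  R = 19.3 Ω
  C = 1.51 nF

Step 1 — Angular frequency: ω = 2π·f = 2π·50 = 314.2 rad/s.
Step 2 — Component impedances:
  R: Z = R = 19.3 Ω
  C: Z = 1/(jωC) = -j/(ω·C) = 0 - j2.108e+06 Ω
Step 3 — Series combination: Z_total = R + C = 19.3 - j2.108e+06 Ω = 2.108e+06∠-90.0° Ω.
Step 4 — Power factor: PF = cos(φ) = Re(Z)/|Z| = 19.3/2.108e+06 = 9.156e-06.
Step 5 — Type: Im(Z) = -2.108e+06 ⇒ leading (phase φ = -90.0°).

PF = 9.156e-06 (leading, φ = -90.0°)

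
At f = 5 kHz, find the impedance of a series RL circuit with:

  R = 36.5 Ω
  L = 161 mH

Step 1 — Angular frequency: ω = 2π·f = 2π·5000 = 3.142e+04 rad/s.
Step 2 — Component impedances:
  R: Z = R = 36.5 Ω
  L: Z = jωL = j·3.142e+04·0.161 = 0 + j5058 Ω
Step 3 — Series combination: Z_total = R + L = 36.5 + j5058 Ω = 5058∠89.6° Ω.

Z = 36.5 + j5058 Ω = 5058∠89.6° Ω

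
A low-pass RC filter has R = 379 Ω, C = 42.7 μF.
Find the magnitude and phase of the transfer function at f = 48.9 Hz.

Step 1 — Angular frequency: ω = 2π·48.9 = 307.2 rad/s.
Step 2 — Transfer function: H(jω) = 1/(1 + jωRC).
Step 3 — Denominator: 1 + jωRC = 1 + j·307.2·379·4.27e-05 = 1 + j4.972.
Step 4 — H = 0.03887 - j0.1933.
Step 5 — Magnitude: |H| = 0.1972 (-14.1 dB); phase: φ = -78.6°.

|H| = 0.1972 (-14.1 dB), φ = -78.6°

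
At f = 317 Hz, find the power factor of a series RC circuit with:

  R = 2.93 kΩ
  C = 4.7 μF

Step 1 — Angular frequency: ω = 2π·f = 2π·317 = 1992 rad/s.
Step 2 — Component impedances:
  R: Z = R = 2930 Ω
  C: Z = 1/(jωC) = -j/(ω·C) = 0 - j106.8 Ω
Step 3 — Series combination: Z_total = R + C = 2930 - j106.8 Ω = 2932∠-2.1° Ω.
Step 4 — Power factor: PF = cos(φ) = Re(Z)/|Z| = 2930/2932 = 0.9993.
Step 5 — Type: Im(Z) = -106.8 ⇒ leading (phase φ = -2.1°).

PF = 0.9993 (leading, φ = -2.1°)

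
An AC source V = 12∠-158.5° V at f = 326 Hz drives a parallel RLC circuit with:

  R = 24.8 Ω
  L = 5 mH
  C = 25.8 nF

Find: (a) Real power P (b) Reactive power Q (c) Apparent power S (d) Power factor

Step 1 — Angular frequency: ω = 2π·f = 2π·326 = 2048 rad/s.
Step 2 — Component impedances:
  R: Z = R = 24.8 Ω
  L: Z = jωL = j·2048·0.005 = 0 + j10.24 Ω
  C: Z = 1/(jωC) = -j/(ω·C) = 0 - j1.892e+04 Ω
Step 3 — Parallel combination: 1/Z_total = 1/R + 1/L + 1/C; Z_total = 3.617 + j8.753 Ω = 9.471∠67.6° Ω.
Step 4 — Source phasor: V = 12∠-158.5° V = -11.17 - j4.398 V.
Step 5 — Current: I = V / Z = -0.8794 + j0.9122 A = 1.267∠133.9° A.
Step 6 — Complex power: S = V·I* = 5.806 + j14.05 VA.
Step 7 — Real power: P = Re(S) = 5.806 W.
Step 8 — Reactive power: Q = Im(S) = 14.05 VAR.
Step 9 — Apparent power: |S| = 15.21 VA.
Step 10 — Power factor: PF = P/|S| = 0.3819 (lagging).

(a) P = 5.806 W  (b) Q = 14.05 VAR  (c) S = 15.21 VA  (d) PF = 0.3819 (lagging)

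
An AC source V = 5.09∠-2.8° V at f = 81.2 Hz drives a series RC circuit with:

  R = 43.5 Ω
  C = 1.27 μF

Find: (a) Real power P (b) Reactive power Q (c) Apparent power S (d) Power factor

Step 1 — Angular frequency: ω = 2π·f = 2π·81.2 = 510.2 rad/s.
Step 2 — Component impedances:
  R: Z = R = 43.5 Ω
  C: Z = 1/(jωC) = -j/(ω·C) = 0 - j1543 Ω
Step 3 — Series combination: Z_total = R + C = 43.5 - j1543 Ω = 1544∠-88.4° Ω.
Step 4 — Source phasor: V = 5.09∠-2.8° V = 5.084 - j0.2486 V.
Step 5 — Current: I = V / Z = 0.0002538 + j0.003287 A = 0.003297∠85.6° A.
Step 6 — Complex power: S = V·I* = 0.0004728 - j0.01677 VA.
Step 7 — Real power: P = Re(S) = 0.0004728 W.
Step 8 — Reactive power: Q = Im(S) = -0.01677 VAR.
Step 9 — Apparent power: |S| = 0.01678 VA.
Step 10 — Power factor: PF = P/|S| = 0.02817 (leading).

(a) P = 0.0004728 W  (b) Q = -0.01677 VAR  (c) S = 0.01678 VA  (d) PF = 0.02817 (leading)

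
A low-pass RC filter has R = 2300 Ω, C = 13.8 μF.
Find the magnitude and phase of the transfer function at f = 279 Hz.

Step 1 — Angular frequency: ω = 2π·279 = 1753 rad/s.
Step 2 — Transfer function: H(jω) = 1/(1 + jωRC).
Step 3 — Denominator: 1 + jωRC = 1 + j·1753·2300·1.38e-05 = 1 + j55.64.
Step 4 — H = 0.0003229 - j0.01797.
Step 5 — Magnitude: |H| = 0.01797 (-34.9 dB); phase: φ = -89.0°.

|H| = 0.01797 (-34.9 dB), φ = -89.0°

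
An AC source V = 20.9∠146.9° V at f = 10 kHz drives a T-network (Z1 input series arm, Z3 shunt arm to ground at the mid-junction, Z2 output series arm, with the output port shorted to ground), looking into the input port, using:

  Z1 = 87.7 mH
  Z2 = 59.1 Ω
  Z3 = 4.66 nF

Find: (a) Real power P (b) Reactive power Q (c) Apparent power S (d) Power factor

Step 1 — Angular frequency: ω = 2π·f = 2π·1e+04 = 6.283e+04 rad/s.
Step 2 — Component impedances:
  Z1: Z = jωL = j·6.283e+04·0.0877 = 0 + j5510 Ω
  Z2: Z = R = 59.1 Ω
  Z3: Z = 1/(jωC) = -j/(ω·C) = 0 - j3415 Ω
Step 3 — With the output port shorted to ground, the output series arm Z2 runs from the junction to ground; the shunt arm Z3 also runs from the junction to ground. They appear in parallel: Z3 || Z2 = 59.08 - j1.022 Ω.
Step 4 — Series with input arm Z1: Z_in = Z1 + (Z3 || Z2) = 59.08 + j5509 Ω = 5510∠89.4° Ω.
Step 5 — Source phasor: V = 20.9∠146.9° V = -17.51 + j11.41 V.
Step 6 — Current: I = V / Z = 0.002037 + j0.0032 A = 0.003793∠57.5° A.
Step 7 — Complex power: S = V·I* = 0.0008502 + j0.07928 VA.
Step 8 — Real power: P = Re(S) = 0.0008502 W.
Step 9 — Reactive power: Q = Im(S) = 0.07928 VAR.
Step 10 — Apparent power: |S| = 0.07928 VA.
Step 11 — Power factor: PF = P/|S| = 0.01072 (lagging).

(a) P = 0.0008502 W  (b) Q = 0.07928 VAR  (c) S = 0.07928 VA  (d) PF = 0.01072 (lagging)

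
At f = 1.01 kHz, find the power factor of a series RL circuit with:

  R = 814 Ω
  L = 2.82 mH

Step 1 — Angular frequency: ω = 2π·f = 2π·1010 = 6346 rad/s.
Step 2 — Component impedances:
  R: Z = R = 814 Ω
  L: Z = jωL = j·6346·0.00282 = 0 + j17.9 Ω
Step 3 — Series combination: Z_total = R + L = 814 + j17.9 Ω = 814.2∠1.3° Ω.
Step 4 — Power factor: PF = cos(φ) = Re(Z)/|Z| = 814/814.2 = 0.9998.
Step 5 — Type: Im(Z) = 17.9 ⇒ lagging (phase φ = 1.3°).

PF = 0.9998 (lagging, φ = 1.3°)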